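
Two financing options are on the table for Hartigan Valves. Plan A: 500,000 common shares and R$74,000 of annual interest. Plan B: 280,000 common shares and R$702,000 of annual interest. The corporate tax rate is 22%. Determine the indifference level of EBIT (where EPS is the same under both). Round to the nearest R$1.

Set EPS_A = EPS_B: (EBIT − R$74,000)(1 − 0.22) ÷ 500,000 = (EBIT − R$702,000)(1 − 0.22) ÷ 280,000.
Cancelling (1 − t) and cross-multiplying: 280,000·(EBIT − 74,000) = 500,000·(EBIT − 702,000).
EBIT × (500,000 − 280,000) = 702,000 × 500,000 − 74,000 × 280,000 = 330,280,000,000, so EBIT = 330,280,000,000 ÷ 220,000 = 1,501,272.73.

R$1,501,273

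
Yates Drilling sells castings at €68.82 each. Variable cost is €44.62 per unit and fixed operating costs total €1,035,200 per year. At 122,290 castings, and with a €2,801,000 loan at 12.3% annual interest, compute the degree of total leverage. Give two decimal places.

1.87

Contribution at this volume is 122,290 × €24.20 = €2,959,418.00.
Subtracting fixed costs: EBIT = €2,959,418.00 − €1,035,200 = €1,924,218.00. Interest = €344,523.00, so EBIT − I = €1,579,695.00.
DCL = contribution ÷ (EBIT − I) = €2,959,418.00 ÷ €1,579,695.00 = 1.8734.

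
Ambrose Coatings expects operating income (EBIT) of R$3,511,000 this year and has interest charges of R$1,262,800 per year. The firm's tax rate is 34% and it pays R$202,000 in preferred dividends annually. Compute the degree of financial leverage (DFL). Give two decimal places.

Interest = R$1,262,800.00.
Pre-tax preferred-dividend burden = R$202,000 ÷ (1 − 0.34) = R$306,060.61.
DFL = EBIT ÷ [EBIT − I − D_p/(1−t)] = R$3,511,000 ÷ [R$3,511,000 − R$1,262,800.00 − R$306,060.61] = R$3,511,000 ÷ R$1,942,139.39 = 1.8078.

1.81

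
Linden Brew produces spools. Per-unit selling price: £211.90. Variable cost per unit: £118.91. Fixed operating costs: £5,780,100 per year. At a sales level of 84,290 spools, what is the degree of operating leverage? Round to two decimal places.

Total contribution margin = 84,290 × £92.99 = £7,838,127.10.
Operating income = contribution − fixed costs = £7,838,127.10 − £5,780,100 = £2,058,027.10.
So DOL = total CM / EBIT = £7,838,127.10 / £2,058,027.10 = 3.8086.

3.81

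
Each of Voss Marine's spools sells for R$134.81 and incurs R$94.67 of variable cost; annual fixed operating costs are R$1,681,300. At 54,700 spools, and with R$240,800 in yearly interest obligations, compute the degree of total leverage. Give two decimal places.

Contribution at this volume is 54,700 × R$40.14 = R$2,195,658.00.
Subtracting fixed costs: EBIT = R$2,195,658.00 − R$1,681,300 = R$514,358.00. Interest = R$240,800.00.
DOL = R$2,195,658.00 ÷ R$514,358.00 = 4.2687; DFL = R$514,358.00 ÷ R$273,558.00 = 1.8803.
DCL = DOL × DFL = 4.2687 × 1.8803 = 8.0264.

8.03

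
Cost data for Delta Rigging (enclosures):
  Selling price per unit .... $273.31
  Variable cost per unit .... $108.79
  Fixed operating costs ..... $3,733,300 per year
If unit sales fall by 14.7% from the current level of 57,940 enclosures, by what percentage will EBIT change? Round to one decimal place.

At 57,940 units, contribution = 57,940 × $164.52 = $9,532,288.80.
EBIT = $9,532,288.80 − $3,733,300 = $5,798,988.80.
So DOL = total CM / EBIT = $9,532,288.80 / $5,798,988.80 = 1.6438.
So EBIT moves 1.6438 × (-14.7%) = -24.2%.

-24.2%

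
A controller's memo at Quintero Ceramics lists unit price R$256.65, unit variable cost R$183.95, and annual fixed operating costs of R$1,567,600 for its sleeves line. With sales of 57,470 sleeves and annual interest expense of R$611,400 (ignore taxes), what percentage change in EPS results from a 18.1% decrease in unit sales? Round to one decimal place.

At 57,470 units, contribution = 57,470 × R$72.70 = R$4,178,069.00.
Subtracting fixed costs: EBIT = R$4,178,069.00 − R$1,567,600 = R$2,610,469.00.
Interest = R$611,400.00, so EBIT − I = R$1,999,069.00.
DCL = total CM / (EBIT − I) = R$4,178,069.00 / R$1,999,069.00 = 2.0900.
%ΔEPS = DCL × %ΔSales = 2.0900 × -18.1% = -37.8%.

-37.8%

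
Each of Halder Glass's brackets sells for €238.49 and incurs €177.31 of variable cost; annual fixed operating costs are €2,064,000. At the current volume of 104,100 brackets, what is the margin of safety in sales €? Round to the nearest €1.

Unit CM = price − variable cost = €238.49 − €177.31 = €61.18. Break-even units = €2,064,000 ÷ €61.18 = 33,736.52; break-even revenue = 33,736.52 × €238.49 = €8,045,821.51.
Current sales = 104,100 × €238.49 = €24,826,809.00.
Margin of safety = €24,826,809.00 − €8,045,821.51 = €16,780,987.

€16,780,987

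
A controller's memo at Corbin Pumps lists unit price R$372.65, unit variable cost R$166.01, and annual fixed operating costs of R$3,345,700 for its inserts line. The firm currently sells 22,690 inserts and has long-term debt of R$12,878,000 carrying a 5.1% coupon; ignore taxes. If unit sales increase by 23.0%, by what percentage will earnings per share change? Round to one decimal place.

Contribution at this volume is 22,690 × R$206.64 = R$4,688,661.60.
Subtracting fixed costs: EBIT = R$4,688,661.60 − R$3,345,700 = R$1,342,961.60.
Interest = R$656,778.00, so EBIT − I = R$686,183.60.
Degree of combined leverage = contribution ÷ (EBIT − I) = R$4,688,661.60 ÷ R$686,183.60 = 6.8330.
%ΔEPS = DCL × %ΔSales = 6.8330 × +23.0% = +157.2%.

+157.2%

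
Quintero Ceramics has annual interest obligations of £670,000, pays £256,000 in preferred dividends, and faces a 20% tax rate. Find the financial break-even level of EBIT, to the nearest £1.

Preferred dividends are paid after tax, so their pre-tax equivalent is £256,000 ÷ (1 − 0.20) = £320,000.00.
EPS = 0 when EBIT covers interest plus the pre-tax preferred burden: £670,000 + £320,000.00 = £990,000.00.

£990,000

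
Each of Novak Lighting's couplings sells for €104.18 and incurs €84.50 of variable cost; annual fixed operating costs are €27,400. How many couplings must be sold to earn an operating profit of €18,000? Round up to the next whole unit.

Unit CM = price − variable cost = €104.18 − €84.50 = €19.68.
Need Q such that Q × €19.68 − €27,400 = €18,000, i.e. Q = €45,400 / €19.68 = 2,306.91 → 2,307.

2,307 couplings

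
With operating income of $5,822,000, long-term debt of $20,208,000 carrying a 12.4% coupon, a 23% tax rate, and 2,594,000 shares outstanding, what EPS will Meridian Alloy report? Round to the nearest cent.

Pre-tax income = $5,822,000 − $2,505,792.00 = $3,316,208.00.
After tax at 23%: net income = $3,316,208.00 × 0.77 = $2,553,480.16.
EPS = $2,553,480.16 ÷ 2,594,000 = $0.98.

$0.98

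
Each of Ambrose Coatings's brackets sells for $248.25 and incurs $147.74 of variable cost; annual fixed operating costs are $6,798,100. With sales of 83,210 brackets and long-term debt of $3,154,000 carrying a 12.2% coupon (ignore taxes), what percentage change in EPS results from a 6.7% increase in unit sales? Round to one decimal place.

+47.5%

Total contribution margin = 83,210 × $100.51 = $8,363,437.10.
Subtracting fixed costs: EBIT = $8,363,437.10 − $6,798,100 = $1,565,337.10.
After interest of $384,788.00, pre-tax earnings = $1,180,549.10.
Degree of combined leverage = contribution ÷ (EBIT − I) = $8,363,437.10 ÷ $1,180,549.10 = 7.0844.
%ΔEPS = DCL × %ΔSales = 7.0844 × +6.7% = +47.5%.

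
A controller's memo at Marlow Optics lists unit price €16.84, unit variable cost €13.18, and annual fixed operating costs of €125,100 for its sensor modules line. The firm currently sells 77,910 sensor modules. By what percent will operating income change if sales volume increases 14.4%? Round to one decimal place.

Total contribution margin = 77,910 × €3.66 = €285,150.60.
EBIT = €285,150.60 − €125,100 = €160,050.60.
Degree of operating leverage = €285,150.60 / €160,050.60 = 1.7816.
%ΔEBIT = DOL × %ΔSales = 1.7816 × +14.4% = +25.7%.

+25.7%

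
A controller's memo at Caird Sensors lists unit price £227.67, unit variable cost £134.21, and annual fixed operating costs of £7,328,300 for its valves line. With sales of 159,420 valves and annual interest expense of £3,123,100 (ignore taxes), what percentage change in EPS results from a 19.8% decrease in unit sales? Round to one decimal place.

Total contribution margin = 159,420 × £93.46 = £14,899,393.20.
Operating income = contribution − fixed costs = £14,899,393.20 − £7,328,300 = £7,571,093.20.
After interest of £3,123,100.00, pre-tax earnings = £4,447,993.20.
DCL = total CM / (EBIT − I) = £14,899,393.20 / £4,447,993.20 = 3.3497.
%ΔEPS = DCL × %ΔSales = 3.3497 × -19.8% = -66.3%.

-66.3%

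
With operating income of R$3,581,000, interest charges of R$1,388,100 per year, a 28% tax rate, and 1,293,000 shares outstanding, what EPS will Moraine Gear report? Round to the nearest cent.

Interest = R$1,388,100.00, so EBT = R$3,581,000 − R$1,388,100.00 = R$2,192,900.00.
After tax at 28%: net income = R$2,192,900.00 × 0.72 = R$1,578,888.00.
Per share: R$1,578,888.00 / 1,293,000 shares = R$1.22.

R$1.22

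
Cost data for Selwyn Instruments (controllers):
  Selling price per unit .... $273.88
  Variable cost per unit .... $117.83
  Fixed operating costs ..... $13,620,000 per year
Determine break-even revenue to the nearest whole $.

$23,904,169

CM per unit = $273.88 − $117.83 = $156.05; CM ratio = $156.05 / $273.88 = 0.5698.
Break-even revenue = fixed costs × price ÷ CM = $13,620,000 × $273.88 ÷ $156.05 = $23,904,169.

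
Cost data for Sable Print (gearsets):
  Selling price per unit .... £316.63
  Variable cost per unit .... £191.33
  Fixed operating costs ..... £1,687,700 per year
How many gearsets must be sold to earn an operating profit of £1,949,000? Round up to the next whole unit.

29,024 gearsets

Contribution margin per unit = £316.63 − £191.33 = £125.30.
Units = (FC + target) / CM = (£1,687,700 + £1,949,000) / £125.30 = 29,023.94, so 29,024 gearsets.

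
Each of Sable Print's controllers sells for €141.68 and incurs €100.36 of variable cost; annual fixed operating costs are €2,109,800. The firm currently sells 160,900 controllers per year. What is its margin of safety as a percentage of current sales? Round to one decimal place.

68.3%

Each unit contributes €141.68 − €100.36 = €41.32. Break-even units = €2,109,800 ÷ €41.32 = 51,060.02; break-even revenue = 51,060.02 × €141.68 = €7,234,183.54.
Current sales = 160,900 × €141.68 = €22,796,312.00.
Margin of safety = (€22,796,312.00 − €7,234,183.54) ÷ €22,796,312.00 = 68.3%.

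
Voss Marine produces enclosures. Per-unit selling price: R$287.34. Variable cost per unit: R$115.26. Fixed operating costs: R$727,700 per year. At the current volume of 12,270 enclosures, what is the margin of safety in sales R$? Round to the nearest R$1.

R$2,310,545

Contribution margin per unit = R$287.34 − R$115.26 = R$172.08. Break-even units = R$727,700 ÷ R$172.08 = 4,228.85; break-even revenue = 4,228.85 × R$287.34 = R$1,215,116.91.
Actual sales revenue = 12,270 × R$287.34 = R$3,525,661.80.
Margin of safety = R$3,525,661.80 − R$1,215,116.91 = R$2,310,545.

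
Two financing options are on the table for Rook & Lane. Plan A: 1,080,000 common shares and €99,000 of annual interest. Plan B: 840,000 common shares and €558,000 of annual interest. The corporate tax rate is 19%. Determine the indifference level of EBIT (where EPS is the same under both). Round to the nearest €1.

€2,164,500

At indifference, (EBIT − 99,000)(1 − t)/1,080,000 = (EBIT − 558,000)(1 − t)/840,000.
Cancelling (1 − t) and cross-multiplying: 840,000·(EBIT − 99,000) = 1,080,000·(EBIT − 558,000).
Solving, EBIT = (558,000·1,080,000 − 99,000·840,000) / (1,080,000 − 840,000) = 519,480,000,000 / 240,000 = 2,164,500.00.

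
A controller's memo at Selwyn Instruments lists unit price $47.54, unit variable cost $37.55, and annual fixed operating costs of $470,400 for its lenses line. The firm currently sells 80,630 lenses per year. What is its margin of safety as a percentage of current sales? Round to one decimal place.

Each unit contributes $47.54 − $37.55 = $9.99. Break-even units = $470,400 ÷ $9.99 = 47,087.09; break-even revenue = 47,087.09 × $47.54 = $2,238,520.12.
Actual sales revenue = 80,630 × $47.54 = $3,833,150.20.
Margin of safety = ($3,833,150.20 − $2,238,520.12) ÷ $3,833,150.20 = 41.6%.

41.6%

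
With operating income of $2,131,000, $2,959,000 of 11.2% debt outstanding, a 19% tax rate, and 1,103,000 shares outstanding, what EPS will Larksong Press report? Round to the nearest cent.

Pre-tax income = $2,131,000 − $331,408.00 = $1,799,592.00.
Net income = $1,799,592.00 × (1 − 0.19) = $1,457,669.52.
Per share: $1,457,669.52 / 1,103,000 shares = $1.32.

$1.32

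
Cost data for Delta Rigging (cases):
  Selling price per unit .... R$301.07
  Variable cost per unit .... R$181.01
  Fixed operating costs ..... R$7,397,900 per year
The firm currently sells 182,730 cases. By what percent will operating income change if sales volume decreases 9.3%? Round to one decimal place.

-14.0%

At 182,730 units, contribution = 182,730 × R$120.06 = R$21,938,563.80.
Subtracting fixed costs: EBIT = R$21,938,563.80 − R$7,397,900 = R$14,540,663.80.
So DOL = total CM / EBIT = R$21,938,563.80 / R$14,540,663.80 = 1.5088.
Operating income changes by 1.5088 × -9.3% = -14.0%.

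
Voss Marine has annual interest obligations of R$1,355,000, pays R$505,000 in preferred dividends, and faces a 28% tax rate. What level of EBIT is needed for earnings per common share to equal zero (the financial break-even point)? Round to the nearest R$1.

R$2,056,389

Preferred dividends are paid after tax, so their pre-tax equivalent is R$505,000 ÷ (1 − 0.28) = R$701,388.89.
EPS = 0 when EBIT covers interest plus the pre-tax preferred burden: R$1,355,000 + R$701,388.89 = R$2,056,388.89.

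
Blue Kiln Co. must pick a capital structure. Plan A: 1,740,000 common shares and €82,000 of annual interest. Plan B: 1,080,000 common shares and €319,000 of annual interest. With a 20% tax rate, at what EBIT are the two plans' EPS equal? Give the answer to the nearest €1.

€706,818

Set EPS_A = EPS_B: (EBIT − €82,000)(1 − 0.20) ÷ 1,740,000 = (EBIT − €319,000)(1 − 0.20) ÷ 1,080,000.
Cancelling (1 − t) and cross-multiplying: 1,080,000·(EBIT − 82,000) = 1,740,000·(EBIT − 319,000).
EBIT × (1,740,000 − 1,080,000) = 319,000 × 1,740,000 − 82,000 × 1,080,000 = 466,500,000,000, so EBIT = 466,500,000,000 ÷ 660,000 = 706,818.18.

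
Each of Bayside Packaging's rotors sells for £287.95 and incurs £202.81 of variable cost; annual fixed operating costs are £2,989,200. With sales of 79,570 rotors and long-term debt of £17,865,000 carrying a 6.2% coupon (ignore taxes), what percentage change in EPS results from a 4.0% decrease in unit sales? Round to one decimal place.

At 79,570 units, contribution = 79,570 × £85.14 = £6,774,589.80.
EBIT = £6,774,589.80 − £2,989,200 = £3,785,389.80.
Interest = £1,107,630.00, so EBIT − I = £2,677,759.80.
DCL = total CM / (EBIT − I) = £6,774,589.80 / £2,677,759.80 = 2.5299.
EPS therefore changes by 2.5299 × (-4.0%) = -10.1%.

-10.1%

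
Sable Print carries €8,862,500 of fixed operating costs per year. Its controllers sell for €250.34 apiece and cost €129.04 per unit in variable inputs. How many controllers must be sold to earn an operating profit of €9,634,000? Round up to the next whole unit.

152,486 controllers

Contribution margin per unit = €250.34 − €129.04 = €121.30.
Units = (FC + target) / CM = (€8,862,500 + €9,634,000) / €121.30 = 152,485.57, so 152,486 controllers.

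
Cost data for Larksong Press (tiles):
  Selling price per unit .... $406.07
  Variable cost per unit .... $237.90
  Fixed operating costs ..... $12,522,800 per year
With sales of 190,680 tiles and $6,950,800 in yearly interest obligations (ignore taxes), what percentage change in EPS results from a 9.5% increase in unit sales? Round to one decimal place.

+24.2%

Contribution at this volume is 190,680 × $168.17 = $32,066,655.60.
Subtracting fixed costs: EBIT = $32,066,655.60 − $12,522,800 = $19,543,855.60.
Interest = $6,950,800.00, so EBIT − I = $12,593,055.60.
DCL = total CM / (EBIT − I) = $32,066,655.60 / $12,593,055.60 = 2.5464.
%ΔEPS = DCL × %ΔSales = 2.5464 × +9.5% = +24.2%.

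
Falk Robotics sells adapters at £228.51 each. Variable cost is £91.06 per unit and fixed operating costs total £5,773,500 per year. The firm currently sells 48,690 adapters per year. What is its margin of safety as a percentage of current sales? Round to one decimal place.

Each unit contributes £228.51 − £91.06 = £137.45. Break-even units = £5,773,500 ÷ £137.45 = 42,004.37; break-even revenue = 42,004.37 × £228.51 = £9,598,417.50.
Current sales = 48,690 × £228.51 = £11,126,151.90.
Margin of safety = (£11,126,151.90 − £9,598,417.50) ÷ £11,126,151.90 = 13.7%.

13.7%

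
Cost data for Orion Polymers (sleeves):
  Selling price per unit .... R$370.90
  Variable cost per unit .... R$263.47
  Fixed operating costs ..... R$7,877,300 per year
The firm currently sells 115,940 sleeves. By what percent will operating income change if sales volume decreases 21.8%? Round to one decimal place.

-59.3%

Contribution at this volume is 115,940 × R$107.43 = R$12,455,434.20.
Subtracting fixed costs: EBIT = R$12,455,434.20 − R$7,877,300 = R$4,578,134.20.
Degree of operating leverage = R$12,455,434.20 / R$4,578,134.20 = 2.7206.
So EBIT moves 2.7206 × (-21.8%) = -59.3%.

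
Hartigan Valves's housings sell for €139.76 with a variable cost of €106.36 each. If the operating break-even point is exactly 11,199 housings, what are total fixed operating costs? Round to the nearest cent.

€374,046.60

Unit CM = price − variable cost = €139.76 − €106.36 = €33.40.
Since BE = FC / CM, FC = 11,199 × €33.40 = €374,046.60.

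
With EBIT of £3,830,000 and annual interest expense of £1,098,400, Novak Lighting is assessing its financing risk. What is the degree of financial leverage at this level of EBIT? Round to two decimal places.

1.40

Interest = £1,098,400.00.
Degree of financial leverage = EBIT / (EBIT − interest) = £3,830,000 / £2,731,600.00 = 1.4021.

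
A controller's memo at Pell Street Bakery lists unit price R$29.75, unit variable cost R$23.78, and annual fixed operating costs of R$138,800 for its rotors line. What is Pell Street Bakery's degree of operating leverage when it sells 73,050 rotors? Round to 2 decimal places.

1.47

Contribution at this volume is 73,050 × R$5.97 = R$436,108.50.
Operating income = contribution − fixed costs = R$436,108.50 − R$138,800 = R$297,308.50.
DOL = contribution ÷ EBIT = R$436,108.50 ÷ R$297,308.50 = 1.4669.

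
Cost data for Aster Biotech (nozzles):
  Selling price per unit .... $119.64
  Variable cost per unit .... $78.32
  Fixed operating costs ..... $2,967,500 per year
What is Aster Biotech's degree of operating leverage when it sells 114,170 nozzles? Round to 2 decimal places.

2.70

Total contribution margin = 114,170 × $41.32 = $4,717,504.40.
Subtracting fixed costs: EBIT = $4,717,504.40 − $2,967,500 = $1,750,004.40.
DOL = contribution ÷ EBIT = $4,717,504.40 ÷ $1,750,004.40 = 2.6957.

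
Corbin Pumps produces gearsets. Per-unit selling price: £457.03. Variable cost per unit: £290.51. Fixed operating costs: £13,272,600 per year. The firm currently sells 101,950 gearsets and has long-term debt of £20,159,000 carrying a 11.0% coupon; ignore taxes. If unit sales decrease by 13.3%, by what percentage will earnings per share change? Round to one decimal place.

At 101,950 units, contribution = 101,950 × £166.52 = £16,976,714.00.
Subtracting fixed costs: EBIT = £16,976,714.00 − £13,272,600 = £3,704,114.00.
After interest of £2,217,490.00, pre-tax earnings = £1,486,624.00.
Degree of combined leverage = contribution ÷ (EBIT − I) = £16,976,714.00 ÷ £1,486,624.00 = 11.4196.
EPS therefore changes by 11.4196 × (-13.3%) = -151.9%.

-151.9%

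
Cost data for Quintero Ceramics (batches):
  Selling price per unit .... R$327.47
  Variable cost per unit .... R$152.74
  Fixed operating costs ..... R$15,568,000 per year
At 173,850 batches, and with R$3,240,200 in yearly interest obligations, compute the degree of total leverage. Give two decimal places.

At 173,850 units, contribution = 173,850 × R$174.73 = R$30,376,810.50.
Operating income = contribution − fixed costs = R$30,376,810.50 − R$15,568,000 = R$14,808,810.50. Interest = R$3,240,200.00.
DOL = R$30,376,810.50 ÷ R$14,808,810.50 = 2.0513; DFL = R$14,808,810.50 ÷ R$11,568,610.50 = 1.2801.
DCL = DOL × DFL = 2.0513 × 1.2801 = 2.6259.

2.63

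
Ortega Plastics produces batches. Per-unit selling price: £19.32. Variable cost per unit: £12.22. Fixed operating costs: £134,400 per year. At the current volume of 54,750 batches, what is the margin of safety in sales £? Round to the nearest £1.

Contribution margin per unit = £19.32 − £12.22 = £7.10. Break-even units = £134,400 ÷ £7.10 = 18,929.58; break-even revenue = 18,929.58 × £19.32 = £365,719.44.
Current sales = 54,750 × £19.32 = £1,057,770.00.
Margin of safety = £1,057,770.00 − £365,719.44 = £692,051.

£692,051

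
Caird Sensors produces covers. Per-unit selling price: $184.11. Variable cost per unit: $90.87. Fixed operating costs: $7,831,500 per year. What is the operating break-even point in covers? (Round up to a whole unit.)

83,993 covers

Each unit contributes $184.11 − $90.87 = $93.24.
Units to break even: $7,831,500 ÷ $93.24 = 83,992.92, rounded up to 83,993.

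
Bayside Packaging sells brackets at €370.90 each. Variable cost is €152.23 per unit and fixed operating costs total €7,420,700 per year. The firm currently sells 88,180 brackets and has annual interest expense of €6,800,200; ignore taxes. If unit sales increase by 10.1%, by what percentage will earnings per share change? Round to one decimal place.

+38.5%

At 88,180 units, contribution = 88,180 × €218.67 = €19,282,320.60.
EBIT = €19,282,320.60 − €7,420,700 = €11,861,620.60.
After interest of €6,800,200.00, pre-tax earnings = €5,061,420.60.
DCL = total CM / (EBIT − I) = €19,282,320.60 / €5,061,420.60 = 3.8097.
EPS therefore changes by 3.8097 × (+10.1%) = +38.5%.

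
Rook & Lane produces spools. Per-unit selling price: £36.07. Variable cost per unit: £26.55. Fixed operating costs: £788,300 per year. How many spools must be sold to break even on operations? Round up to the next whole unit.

Each unit contributes £36.07 − £26.55 = £9.52.
Break-even Q = £788,300 / £9.52 = 82,804.62 → 82,805 spools.

82,805 spools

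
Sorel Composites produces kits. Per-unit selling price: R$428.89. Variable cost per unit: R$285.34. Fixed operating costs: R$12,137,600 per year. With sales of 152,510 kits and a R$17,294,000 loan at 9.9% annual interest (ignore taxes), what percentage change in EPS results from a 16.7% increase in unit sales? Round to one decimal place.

+45.5%

At 152,510 units, contribution = 152,510 × R$143.55 = R$21,892,810.50.
EBIT = R$21,892,810.50 − R$12,137,600 = R$9,755,210.50.
Interest = R$1,712,106.00, so EBIT − I = R$8,043,104.50.
DCL = total CM / (EBIT − I) = R$21,892,810.50 / R$8,043,104.50 = 2.7219.
%ΔEPS = DCL × %ΔSales = 2.7219 × +16.7% = +45.5%.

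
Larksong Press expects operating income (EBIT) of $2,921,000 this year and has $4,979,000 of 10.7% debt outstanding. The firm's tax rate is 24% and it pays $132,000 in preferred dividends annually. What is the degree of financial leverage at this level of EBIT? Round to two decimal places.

Interest = $532,753.00.
Pre-tax preferred-dividend burden = $132,000 ÷ (1 − 0.24) = $173,684.21.
DFL = EBIT ÷ [EBIT − I − D_p/(1−t)] = $2,921,000 ÷ [$2,921,000 − $532,753.00 − $173,684.21] = $2,921,000 ÷ $2,214,562.79 = 1.3190.

1.32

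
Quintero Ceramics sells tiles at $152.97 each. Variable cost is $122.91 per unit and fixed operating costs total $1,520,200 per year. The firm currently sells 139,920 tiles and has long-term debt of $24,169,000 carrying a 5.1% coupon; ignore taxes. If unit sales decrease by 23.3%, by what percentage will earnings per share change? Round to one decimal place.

-67.4%

Total contribution margin = 139,920 × $30.06 = $4,205,995.20.
Subtracting fixed costs: EBIT = $4,205,995.20 − $1,520,200 = $2,685,795.20.
After interest of $1,232,619.00, pre-tax earnings = $1,453,176.20.
DCL = total CM / (EBIT − I) = $4,205,995.20 / $1,453,176.20 = 2.8943.
EPS therefore changes by 2.8943 × (-23.3%) = -67.4%.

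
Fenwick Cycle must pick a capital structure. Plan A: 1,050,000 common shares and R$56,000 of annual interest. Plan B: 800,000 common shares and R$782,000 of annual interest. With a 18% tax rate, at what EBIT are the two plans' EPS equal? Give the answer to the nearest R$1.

Set EPS_A = EPS_B: (EBIT − R$56,000)(1 − 0.18) ÷ 1,050,000 = (EBIT − R$782,000)(1 − 0.18) ÷ 800,000.
The (1 − t) factor cancels: (EBIT − 56,000) × 800,000 = (EBIT − 782,000) × 1,050,000.
EBIT × (1,050,000 − 800,000) = 782,000 × 1,050,000 − 56,000 × 800,000 = 776,300,000,000, so EBIT = 776,300,000,000 ÷ 250,000 = 3,105,200.00.

R$3,105,200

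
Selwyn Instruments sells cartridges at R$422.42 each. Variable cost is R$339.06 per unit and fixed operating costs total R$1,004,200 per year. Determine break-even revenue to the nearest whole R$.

R$5,088,702

CM per unit = R$422.42 − R$339.06 = R$83.36; CM ratio = R$83.36 / R$422.42 = 0.1973.
Break-even revenue = fixed costs × price ÷ CM = R$1,004,200 × R$422.42 ÷ R$83.36 = R$5,088,702.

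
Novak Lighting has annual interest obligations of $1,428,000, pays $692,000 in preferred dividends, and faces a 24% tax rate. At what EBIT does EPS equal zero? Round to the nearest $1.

$2,338,526

Grossing the preferred dividend up to pre-tax terms: $692,000 / (1 − 0.24) = $910,526.32.
Financial break-even EBIT = interest + D_p ÷ (1 − t) = $1,428,000 + $910,526.32 = $2,338,526.32.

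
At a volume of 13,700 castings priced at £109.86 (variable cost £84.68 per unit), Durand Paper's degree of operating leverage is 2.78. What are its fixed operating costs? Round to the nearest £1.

Total contribution margin = 13,700 × £25.18 = £344,966.00.
Since DOL = CM ÷ EBIT, EBIT = £344,966.00 ÷ 2.78 = £124,088.49.
Fixed costs = CM − EBIT = £344,966.00 − £124,088.49 = £220,878.

£220,878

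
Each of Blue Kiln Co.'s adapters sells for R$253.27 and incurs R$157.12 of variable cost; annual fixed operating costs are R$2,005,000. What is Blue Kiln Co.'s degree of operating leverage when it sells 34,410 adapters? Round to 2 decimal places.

Contribution at this volume is 34,410 × R$96.15 = R$3,308,521.50.
Operating income = contribution − fixed costs = R$3,308,521.50 − R$2,005,000 = R$1,303,521.50.
Degree of operating leverage = R$3,308,521.50 / R$1,303,521.50 = 2.5381.

2.54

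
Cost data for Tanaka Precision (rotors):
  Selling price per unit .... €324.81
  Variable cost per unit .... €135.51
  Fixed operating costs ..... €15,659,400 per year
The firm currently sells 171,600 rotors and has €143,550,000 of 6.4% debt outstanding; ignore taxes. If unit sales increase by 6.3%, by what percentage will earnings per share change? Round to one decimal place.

Contribution at this volume is 171,600 × €189.30 = €32,483,880.00.
EBIT = €32,483,880.00 − €15,659,400 = €16,824,480.00.
Interest = €9,187,200.00, so EBIT − I = €7,637,280.00.
Degree of combined leverage = contribution ÷ (EBIT − I) = €32,483,880.00 ÷ €7,637,280.00 = 4.2533.
%ΔEPS = DCL × %ΔSales = 4.2533 × +6.3% = +26.8%.

+26.8%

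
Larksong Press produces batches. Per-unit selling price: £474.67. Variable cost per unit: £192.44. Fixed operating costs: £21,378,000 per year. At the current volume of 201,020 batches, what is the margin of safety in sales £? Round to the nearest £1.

£59,463,462

Unit CM = price − variable cost = £474.67 − £192.44 = £282.23. Break-even units = £21,378,000 ÷ £282.23 = 75,746.73; break-even revenue = 75,746.73 × £474.67 = £35,954,700.99.
Current sales = 201,020 × £474.67 = £95,418,163.40.
Margin of safety = £95,418,163.40 − £35,954,700.99 = £59,463,462.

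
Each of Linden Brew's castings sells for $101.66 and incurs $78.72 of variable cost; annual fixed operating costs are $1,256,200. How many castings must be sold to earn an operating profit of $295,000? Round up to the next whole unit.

Contribution margin per unit = $101.66 − $78.72 = $22.94.
Need Q such that Q × $22.94 − $1,256,200 = $295,000, i.e. Q = $1,551,200 / $22.94 = 67,619.88 → 67,620.

67,620 castings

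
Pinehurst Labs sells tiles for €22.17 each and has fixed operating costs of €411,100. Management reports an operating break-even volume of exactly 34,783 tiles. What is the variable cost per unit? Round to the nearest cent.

€10.35

Contribution per unit must be FC / Q = €411,100 / 34,783 = €11.8190.
Hence VC = price − CM = €22.17 − €11.8190 = €10.35.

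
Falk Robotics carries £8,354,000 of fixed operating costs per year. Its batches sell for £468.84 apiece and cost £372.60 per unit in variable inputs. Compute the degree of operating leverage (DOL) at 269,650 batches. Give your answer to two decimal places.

Contribution at this volume is 269,650 × £96.24 = £25,951,116.00.
Operating income = contribution − fixed costs = £25,951,116.00 − £8,354,000 = £17,597,116.00.
Degree of operating leverage = £25,951,116.00 / £17,597,116.00 = 1.4747.

1.47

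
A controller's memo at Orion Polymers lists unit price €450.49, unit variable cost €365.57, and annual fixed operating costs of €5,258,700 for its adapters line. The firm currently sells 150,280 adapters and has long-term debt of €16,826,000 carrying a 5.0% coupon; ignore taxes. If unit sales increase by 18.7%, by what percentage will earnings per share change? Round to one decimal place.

+35.8%

Total contribution margin = 150,280 × €84.92 = €12,761,777.60.
Operating income = contribution − fixed costs = €12,761,777.60 − €5,258,700 = €7,503,077.60.
Interest = €841,300.00, so EBIT − I = €6,661,777.60.
Degree of combined leverage = contribution ÷ (EBIT − I) = €12,761,777.60 ÷ €6,661,777.60 = 1.9157.
%ΔEPS = DCL × %ΔSales = 1.9157 × +18.7% = +35.8%.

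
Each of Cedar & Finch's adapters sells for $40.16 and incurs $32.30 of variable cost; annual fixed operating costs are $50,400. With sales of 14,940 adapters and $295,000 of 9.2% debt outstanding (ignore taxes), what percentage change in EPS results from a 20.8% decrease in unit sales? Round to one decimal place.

-61.2%

Total contribution margin = 14,940 × $7.86 = $117,428.40.
Operating income = contribution − fixed costs = $117,428.40 − $50,400 = $67,028.40.
After interest of $27,140.00, pre-tax earnings = $39,888.40.
Degree of combined leverage = contribution ÷ (EBIT − I) = $117,428.40 ÷ $39,888.40 = 2.9439.
EPS therefore changes by 2.9439 × (-20.8%) = -61.2%.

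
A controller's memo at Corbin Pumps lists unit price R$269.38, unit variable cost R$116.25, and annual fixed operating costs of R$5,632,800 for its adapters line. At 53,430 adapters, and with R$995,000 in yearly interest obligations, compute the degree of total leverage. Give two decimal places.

Total contribution margin = 53,430 × R$153.13 = R$8,181,735.90.
Operating income = contribution − fixed costs = R$8,181,735.90 − R$5,632,800 = R$2,548,935.90. Interest = R$995,000.00, so EBIT − I = R$1,553,935.90.
Degree of total leverage = total CM / (EBIT − interest) = R$8,181,735.90 / R$1,553,935.90 = 5.2652.

5.27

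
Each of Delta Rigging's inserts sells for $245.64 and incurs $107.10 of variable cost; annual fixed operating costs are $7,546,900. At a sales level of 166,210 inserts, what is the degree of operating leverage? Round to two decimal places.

Total contribution margin = 166,210 × $138.54 = $23,026,733.40.
EBIT = $23,026,733.40 − $7,546,900 = $15,479,833.40.
DOL = contribution ÷ EBIT = $23,026,733.40 ÷ $15,479,833.40 = 1.4875.

1.49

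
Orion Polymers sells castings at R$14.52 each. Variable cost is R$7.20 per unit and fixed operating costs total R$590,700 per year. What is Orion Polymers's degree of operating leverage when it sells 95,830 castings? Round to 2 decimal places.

6.33

At 95,830 units, contribution = 95,830 × R$7.32 = R$701,475.60.
EBIT = R$701,475.60 − R$590,700 = R$110,775.60.
Degree of operating leverage = R$701,475.60 / R$110,775.60 = 6.3324.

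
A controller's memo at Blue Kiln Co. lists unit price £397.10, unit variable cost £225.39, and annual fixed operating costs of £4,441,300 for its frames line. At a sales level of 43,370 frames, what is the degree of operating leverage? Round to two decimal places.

2.48

At 43,370 units, contribution = 43,370 × £171.71 = £7,447,062.70.
EBIT = £7,447,062.70 − £4,441,300 = £3,005,762.70.
DOL = contribution ÷ EBIT = £7,447,062.70 ÷ £3,005,762.70 = 2.4776.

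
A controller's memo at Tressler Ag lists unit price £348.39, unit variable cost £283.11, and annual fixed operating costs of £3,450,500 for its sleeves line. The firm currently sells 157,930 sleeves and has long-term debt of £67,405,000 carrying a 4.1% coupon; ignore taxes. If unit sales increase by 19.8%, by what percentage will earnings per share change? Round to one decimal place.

+49.8%

At 157,930 units, contribution = 157,930 × £65.28 = £10,309,670.40.
EBIT = £10,309,670.40 − £3,450,500 = £6,859,170.40.
After interest of £2,763,605.00, pre-tax earnings = £4,095,565.40.
DCL = total CM / (EBIT − I) = £10,309,670.40 / £4,095,565.40 = 2.5173.
EPS therefore changes by 2.5173 × (+19.8%) = +49.8%.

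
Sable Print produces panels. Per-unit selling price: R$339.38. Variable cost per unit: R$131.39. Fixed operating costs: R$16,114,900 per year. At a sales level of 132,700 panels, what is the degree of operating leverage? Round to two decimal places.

At 132,700 units, contribution = 132,700 × R$207.99 = R$27,600,273.00.
Operating income = contribution − fixed costs = R$27,600,273.00 − R$16,114,900 = R$11,485,373.00.
DOL = contribution ÷ EBIT = R$27,600,273.00 ÷ R$11,485,373.00 = 2.4031.

2.40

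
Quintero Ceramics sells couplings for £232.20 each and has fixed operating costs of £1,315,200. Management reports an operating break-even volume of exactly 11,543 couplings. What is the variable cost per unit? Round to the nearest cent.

£118.26

Contribution per unit must be FC / Q = £1,315,200 / 11,543 = £113.9392.
Hence VC = price − CM = £232.20 − £113.9392 = £118.26.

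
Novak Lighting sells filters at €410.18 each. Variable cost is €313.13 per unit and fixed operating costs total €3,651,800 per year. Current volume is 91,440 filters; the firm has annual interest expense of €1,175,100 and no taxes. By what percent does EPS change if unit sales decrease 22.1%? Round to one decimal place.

-48.5%

At 91,440 units, contribution = 91,440 × €97.05 = €8,874,252.00.
Subtracting fixed costs: EBIT = €8,874,252.00 − €3,651,800 = €5,222,452.00.
After interest of €1,175,100.00, pre-tax earnings = €4,047,352.00.
DCL = total CM / (EBIT − I) = €8,874,252.00 / €4,047,352.00 = 2.1926.
EPS therefore changes by 2.1926 × (-22.1%) = -48.5%.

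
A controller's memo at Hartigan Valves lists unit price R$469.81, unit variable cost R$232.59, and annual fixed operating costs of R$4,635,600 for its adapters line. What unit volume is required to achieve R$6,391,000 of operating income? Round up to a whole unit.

Contribution margin per unit = R$469.81 − R$232.59 = R$237.22.
Need Q such that Q × R$237.22 − R$4,635,600 = R$6,391,000, i.e. Q = R$11,026,600 / R$237.22 = 46,482.59 → 46,483.

46,483 adapters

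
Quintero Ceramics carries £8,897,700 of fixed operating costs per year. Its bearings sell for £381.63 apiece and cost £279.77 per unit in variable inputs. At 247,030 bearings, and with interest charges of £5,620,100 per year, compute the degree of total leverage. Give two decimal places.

At 247,030 units, contribution = 247,030 × £101.86 = £25,162,475.80.
Operating income = contribution − fixed costs = £25,162,475.80 − £8,897,700 = £16,264,775.80. Interest = £5,620,100.00.
DOL = £25,162,475.80 ÷ £16,264,775.80 = 1.5471; DFL = £16,264,775.80 ÷ £10,644,675.80 = 1.5280.
DCL = DOL × DFL = 1.5471 × 1.5280 = 2.3640.

2.36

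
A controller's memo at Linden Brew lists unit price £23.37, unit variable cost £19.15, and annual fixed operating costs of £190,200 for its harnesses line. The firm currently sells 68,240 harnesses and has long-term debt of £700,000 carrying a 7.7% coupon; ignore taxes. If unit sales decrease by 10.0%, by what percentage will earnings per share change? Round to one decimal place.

-65.6%

At 68,240 units, contribution = 68,240 × £4.22 = £287,972.80.
EBIT = £287,972.80 − £190,200 = £97,772.80.
Interest = £53,900.00, so EBIT − I = £43,872.80.
Degree of combined leverage = contribution ÷ (EBIT − I) = £287,972.80 ÷ £43,872.80 = 6.5638.
%ΔEPS = DCL × %ΔSales = 6.5638 × -10.0% = -65.6%.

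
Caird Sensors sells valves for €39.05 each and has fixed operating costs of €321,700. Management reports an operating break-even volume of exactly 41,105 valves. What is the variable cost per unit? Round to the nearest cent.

€31.22

At break-even, FC = Q × (P − VC), so P − VC = €321,700 ÷ 41,105 = €7.8263.
Variable cost per unit = €39.05 − €7.8263 = €31.22.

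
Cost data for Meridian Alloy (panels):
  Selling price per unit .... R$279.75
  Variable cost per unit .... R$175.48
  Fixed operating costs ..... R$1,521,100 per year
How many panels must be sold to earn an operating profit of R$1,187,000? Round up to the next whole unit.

Contribution margin per unit = R$279.75 − R$175.48 = R$104.27.
Required volume = (fixed costs + target profit) ÷ CM = (R$1,521,100 + R$1,187,000) ÷ R$104.27 = 25,972.00, so 25,972 panels.

25,972 panels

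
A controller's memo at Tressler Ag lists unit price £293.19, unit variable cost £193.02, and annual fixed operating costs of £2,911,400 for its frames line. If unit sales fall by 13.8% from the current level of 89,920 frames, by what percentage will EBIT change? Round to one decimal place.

-20.4%

Contribution at this volume is 89,920 × £100.17 = £9,007,286.40.
Operating income = contribution − fixed costs = £9,007,286.40 − £2,911,400 = £6,095,886.40.
Degree of operating leverage = £9,007,286.40 / £6,095,886.40 = 1.4776.
So EBIT moves 1.4776 × (-13.8%) = -20.4%.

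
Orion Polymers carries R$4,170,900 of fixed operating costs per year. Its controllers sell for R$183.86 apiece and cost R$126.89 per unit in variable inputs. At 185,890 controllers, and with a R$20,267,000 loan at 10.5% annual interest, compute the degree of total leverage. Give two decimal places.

At 185,890 units, contribution = 185,890 × R$56.97 = R$10,590,153.30.
EBIT = R$10,590,153.30 − R$4,170,900 = R$6,419,253.30. Interest = R$2,128,035.00.
DOL = R$10,590,153.30 ÷ R$6,419,253.30 = 1.6497; DFL = R$6,419,253.30 ÷ R$4,291,218.30 = 1.4959.
Combined leverage = 1.6497 × 1.4959 = 2.4678.

2.47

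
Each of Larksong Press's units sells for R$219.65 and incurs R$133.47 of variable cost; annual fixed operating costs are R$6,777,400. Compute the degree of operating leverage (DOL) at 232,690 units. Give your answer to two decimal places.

1.51

Contribution at this volume is 232,690 × R$86.18 = R$20,053,224.20.
Subtracting fixed costs: EBIT = R$20,053,224.20 − R$6,777,400 = R$13,275,824.20.
DOL = contribution ÷ EBIT = R$20,053,224.20 ÷ R$13,275,824.20 = 1.5105.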